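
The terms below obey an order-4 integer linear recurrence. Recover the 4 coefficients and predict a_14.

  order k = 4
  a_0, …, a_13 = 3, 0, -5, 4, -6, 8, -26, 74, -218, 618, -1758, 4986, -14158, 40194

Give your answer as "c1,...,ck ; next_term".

  a_4 = -3·4 + 0·-5 + 2·0 + 2·3 = -6
  a_5 = -3·-6 + 0·4 + 2·-5 + 2·0 = 8
  a_6 = -3·8 + 0·-6 + 2·4 + 2·-5 = -26
  a_7 = -3·-26 + 0·8 + 2·-6 + 2·4 = 74
  a_8 = -3·74 + 0·-26 + 2·8 + 2·-6 = -218
  a_9 = -3·-218 + 0·74 + 2·-26 + 2·8 = 618
  a_10 = -3·618 + 0·-218 + 2·74 + 2·-26 = -1758
  a_11 = -3·-1758 + 0·618 + 2·-218 + 2·74 = 4986
  a_12 = -3·4986 + 0·-1758 + 2·618 + 2·-218 = -14158
  a_13 = -3·-14158 + 0·4986 + 2·-1758 + 2·618 = 40194
  a_14 = -3·40194 + 0·-14158 + 2·4986 + 2·-1758 = -114126

-3,0,2,2 ; -114126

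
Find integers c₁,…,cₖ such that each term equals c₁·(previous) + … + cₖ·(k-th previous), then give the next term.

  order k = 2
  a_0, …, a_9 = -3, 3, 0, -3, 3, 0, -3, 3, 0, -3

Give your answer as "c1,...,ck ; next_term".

-1,-1 ; 3

  a_2 = -1·3 + -1·-3 = 0
  a_3 = -1·0 + -1·3 = -3
  a_4 = -1·-3 + -1·0 = 3
  a_5 = -1·3 + -1·-3 = 0
  a_6 = -1·0 + -1·3 = -3
  a_7 = -1·-3 + -1·0 = 3
  a_8 = -1·3 + -1·-3 = 0
  a_9 = -1·0 + -1·3 = -3
  a_10 = -1·-3 + -1·0 = 3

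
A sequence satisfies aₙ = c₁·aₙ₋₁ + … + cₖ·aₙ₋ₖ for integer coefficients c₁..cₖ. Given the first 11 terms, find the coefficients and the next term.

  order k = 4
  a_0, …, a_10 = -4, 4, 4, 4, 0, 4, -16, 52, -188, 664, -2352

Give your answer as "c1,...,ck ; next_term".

  a_4 = -3·4 + 2·4 + 0·4 + -1·-4 = 0
  a_5 = -3·0 + 2·4 + 0·4 + -1·4 = 4
  a_6 = -3·4 + 2·0 + 0·4 + -1·4 = -16
  a_7 = -3·-16 + 2·4 + 0·0 + -1·4 = 52
  a_8 = -3·52 + 2·-16 + 0·4 + -1·0 = -188
  a_9 = -3·-188 + 2·52 + 0·-16 + -1·4 = 664
  a_10 = -3·664 + 2·-188 + 0·52 + -1·-16 = -2352
  a_11 = -3·-2352 + 2·664 + 0·-188 + -1·52 = 8332

-3,2,0,-1 ; 8332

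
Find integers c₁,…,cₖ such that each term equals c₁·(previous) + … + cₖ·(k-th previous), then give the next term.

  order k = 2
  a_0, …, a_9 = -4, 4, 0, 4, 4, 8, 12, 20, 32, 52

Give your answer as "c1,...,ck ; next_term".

  a_2 = 1·4 + 1·-4 = 0
  a_3 = 1·0 + 1·4 = 4
  a_4 = 1·4 + 1·0 = 4
  a_5 = 1·4 + 1·4 = 8
  a_6 = 1·8 + 1·4 = 12
  a_7 = 1·12 + 1·8 = 20
  a_8 = 1·20 + 1·12 = 32
  a_9 = 1·32 + 1·20 = 52
  a_10 = 1·52 + 1·32 = 84

1,1 ; 84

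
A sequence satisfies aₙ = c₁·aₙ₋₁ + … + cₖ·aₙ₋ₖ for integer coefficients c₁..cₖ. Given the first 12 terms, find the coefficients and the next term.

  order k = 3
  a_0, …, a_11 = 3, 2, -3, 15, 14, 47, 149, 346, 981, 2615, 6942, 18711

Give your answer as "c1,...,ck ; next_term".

  a_3 = 1·-3 + 3·2 + 4·3 = 15
  a_4 = 1·15 + 3·-3 + 4·2 = 14
  a_5 = 1·14 + 3·15 + 4·-3 = 47
  a_6 = 1·47 + 3·14 + 4·15 = 149
  a_7 = 1·149 + 3·47 + 4·14 = 346
  a_8 = 1·346 + 3·149 + 4·47 = 981
  a_9 = 1·981 + 3·346 + 4·149 = 2615
  a_10 = 1·2615 + 3·981 + 4·346 = 6942
  a_11 = 1·6942 + 3·2615 + 4·981 = 18711
  a_12 = 1·18711 + 3·6942 + 4·2615 = 49997

1,3,4 ; 49997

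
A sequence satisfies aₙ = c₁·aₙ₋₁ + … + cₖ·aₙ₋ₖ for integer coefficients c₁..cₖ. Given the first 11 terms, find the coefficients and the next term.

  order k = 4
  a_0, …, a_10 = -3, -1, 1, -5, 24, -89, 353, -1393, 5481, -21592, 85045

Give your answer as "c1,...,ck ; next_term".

  a_4 = -3·-5 + 3·1 + -3·-1 + -1·-3 = 24
  a_5 = -3·24 + 3·-5 + -3·1 + -1·-1 = -89
  a_6 = -3·-89 + 3·24 + -3·-5 + -1·1 = 353
  a_7 = -3·353 + 3·-89 + -3·24 + -1·-5 = -1393
  a_8 = -3·-1393 + 3·353 + -3·-89 + -1·24 = 5481
  a_9 = -3·5481 + 3·-1393 + -3·353 + -1·-89 = -21592
  a_10 = -3·-21592 + 3·5481 + -3·-1393 + -1·353 = 85045
  a_11 = -3·85045 + 3·-21592 + -3·5481 + -1·-1393 = -334961

-3,3,-3,-1 ; -334961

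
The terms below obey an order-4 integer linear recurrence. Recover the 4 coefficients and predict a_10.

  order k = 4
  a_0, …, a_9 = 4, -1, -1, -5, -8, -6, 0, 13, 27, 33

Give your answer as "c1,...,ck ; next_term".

1,0,-1,-1 ; 20

  a_4 = 1·-5 + 0·-1 + -1·-1 + -1·4 = -8
  a_5 = 1·-8 + 0·-5 + -1·-1 + -1·-1 = -6
  a_6 = 1·-6 + 0·-8 + -1·-5 + -1·-1 = 0
  a_7 = 1·0 + 0·-6 + -1·-8 + -1·-5 = 13
  a_8 = 1·13 + 0·0 + -1·-6 + -1·-8 = 27
  a_9 = 1·27 + 0·13 + -1·0 + -1·-6 = 33
  a_10 = 1·33 + 0·27 + -1·13 + -1·0 = 20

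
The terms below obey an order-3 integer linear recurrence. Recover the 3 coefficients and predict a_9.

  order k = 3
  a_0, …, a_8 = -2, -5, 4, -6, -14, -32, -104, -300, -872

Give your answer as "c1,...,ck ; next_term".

2,2,2 ; -2552

  a_3 = 2·4 + 2·-5 + 2·-2 = -6
  a_4 = 2·-6 + 2·4 + 2·-5 = -14
  a_5 = 2·-14 + 2·-6 + 2·4 = -32
  a_6 = 2·-32 + 2·-14 + 2·-6 = -104
  a_7 = 2·-104 + 2·-32 + 2·-14 = -300
  a_8 = 2·-300 + 2·-104 + 2·-32 = -872
  a_9 = 2·-872 + 2·-300 + 2·-104 = -2552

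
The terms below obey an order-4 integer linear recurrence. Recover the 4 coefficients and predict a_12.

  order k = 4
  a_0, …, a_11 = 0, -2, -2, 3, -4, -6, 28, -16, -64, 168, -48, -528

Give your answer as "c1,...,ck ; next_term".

0,-2,4,-4 ; 1024

  a_4 = 0·3 + -2·-2 + 4·-2 + -4·0 = -4
  a_5 = 0·-4 + -2·3 + 4·-2 + -4·-2 = -6
  a_6 = 0·-6 + -2·-4 + 4·3 + -4·-2 = 28
  a_7 = 0·28 + -2·-6 + 4·-4 + -4·3 = -16
  a_8 = 0·-16 + -2·28 + 4·-6 + -4·-4 = -64
  a_9 = 0·-64 + -2·-16 + 4·28 + -4·-6 = 168
  a_10 = 0·168 + -2·-64 + 4·-16 + -4·28 = -48
  a_11 = 0·-48 + -2·168 + 4·-64 + -4·-16 = -528
  a_12 = 0·-528 + -2·-48 + 4·168 + -4·-64 = 1024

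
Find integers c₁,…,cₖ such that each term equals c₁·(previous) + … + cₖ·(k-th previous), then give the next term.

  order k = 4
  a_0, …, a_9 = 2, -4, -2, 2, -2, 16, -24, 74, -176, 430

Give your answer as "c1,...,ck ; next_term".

-1,3,-2,-1 ; -1082

  a_4 = -1·2 + 3·-2 + -2·-4 + -1·2 = -2
  a_5 = -1·-2 + 3·2 + -2·-2 + -1·-4 = 16
  a_6 = -1·16 + 3·-2 + -2·2 + -1·-2 = -24
  a_7 = -1·-24 + 3·16 + -2·-2 + -1·2 = 74
  a_8 = -1·74 + 3·-24 + -2·16 + -1·-2 = -176
  a_9 = -1·-176 + 3·74 + -2·-24 + -1·16 = 430
  a_10 = -1·430 + 3·-176 + -2·74 + -1·-24 = -1082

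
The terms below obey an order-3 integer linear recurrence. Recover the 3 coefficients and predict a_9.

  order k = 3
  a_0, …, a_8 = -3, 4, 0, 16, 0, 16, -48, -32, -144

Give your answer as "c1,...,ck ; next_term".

  a_3 = 1·0 + 1·4 + -4·-3 = 16
  a_4 = 1·16 + 1·0 + -4·4 = 0
  a_5 = 1·0 + 1·16 + -4·0 = 16
  a_6 = 1·16 + 1·0 + -4·16 = -48
  a_7 = 1·-48 + 1·16 + -4·0 = -32
  a_8 = 1·-32 + 1·-48 + -4·16 = -144
  a_9 = 1·-144 + 1·-32 + -4·-48 = 16

1,1,-4 ; 16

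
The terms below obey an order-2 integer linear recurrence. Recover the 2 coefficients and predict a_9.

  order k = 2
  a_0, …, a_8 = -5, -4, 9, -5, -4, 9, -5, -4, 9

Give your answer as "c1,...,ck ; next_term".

-1,-1 ; -5

  a_2 = -1·-4 + -1·-5 = 9
  a_3 = -1·9 + -1·-4 = -5
  a_4 = -1·-5 + -1·9 = -4
  a_5 = -1·-4 + -1·-5 = 9
  a_6 = -1·9 + -1·-4 = -5
  a_7 = -1·-5 + -1·9 = -4
  a_8 = -1·-4 + -1·-5 = 9
  a_9 = -1·9 + -1·-4 = -5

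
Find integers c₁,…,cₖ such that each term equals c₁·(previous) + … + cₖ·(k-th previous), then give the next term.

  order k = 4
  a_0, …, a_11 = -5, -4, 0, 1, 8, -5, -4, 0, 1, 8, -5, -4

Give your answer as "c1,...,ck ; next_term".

  a_4 = -1·1 + -1·0 + -1·-4 + -1·-5 = 8
  a_5 = -1·8 + -1·1 + -1·0 + -1·-4 = -5
  a_6 = -1·-5 + -1·8 + -1·1 + -1·0 = -4
  a_7 = -1·-4 + -1·-5 + -1·8 + -1·1 = 0
  a_8 = -1·0 + -1·-4 + -1·-5 + -1·8 = 1
  a_9 = -1·1 + -1·0 + -1·-4 + -1·-5 = 8
  a_10 = -1·8 + -1·1 + -1·0 + -1·-4 = -5
  a_11 = -1·-5 + -1·8 + -1·1 + -1·0 = -4
  a_12 = -1·-4 + -1·-5 + -1·8 + -1·1 = 0

-1,-1,-1,-1 ; 0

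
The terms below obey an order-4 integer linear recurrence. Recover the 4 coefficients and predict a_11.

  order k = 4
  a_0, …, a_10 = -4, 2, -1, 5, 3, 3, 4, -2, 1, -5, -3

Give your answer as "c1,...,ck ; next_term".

  a_4 = 0·5 + 1·-1 + 0·2 + -1·-4 = 3
  a_5 = 0·3 + 1·5 + 0·-1 + -1·2 = 3
  a_6 = 0·3 + 1·3 + 0·5 + -1·-1 = 4
  a_7 = 0·4 + 1·3 + 0·3 + -1·5 = -2
  a_8 = 0·-2 + 1·4 + 0·3 + -1·3 = 1
  a_9 = 0·1 + 1·-2 + 0·4 + -1·3 = -5
  a_10 = 0·-5 + 1·1 + 0·-2 + -1·4 = -3
  a_11 = 0·-3 + 1·-5 + 0·1 + -1·-2 = -3

0,1,0,-1 ; -3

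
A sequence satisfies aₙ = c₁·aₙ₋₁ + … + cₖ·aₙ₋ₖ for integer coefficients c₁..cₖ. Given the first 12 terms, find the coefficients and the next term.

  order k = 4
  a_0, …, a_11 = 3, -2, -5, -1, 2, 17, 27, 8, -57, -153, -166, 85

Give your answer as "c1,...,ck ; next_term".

  a_4 = 1·-1 + -1·-5 + -2·-2 + -2·3 = 2
  a_5 = 1·2 + -1·-1 + -2·-5 + -2·-2 = 17
  a_6 = 1·17 + -1·2 + -2·-1 + -2·-5 = 27
  a_7 = 1·27 + -1·17 + -2·2 + -2·-1 = 8
  a_8 = 1·8 + -1·27 + -2·17 + -2·2 = -57
  a_9 = 1·-57 + -1·8 + -2·27 + -2·17 = -153
  a_10 = 1·-153 + -1·-57 + -2·8 + -2·27 = -166
  a_11 = 1·-166 + -1·-153 + -2·-57 + -2·8 = 85
  a_12 = 1·85 + -1·-166 + -2·-153 + -2·-57 = 671

1,-1,-2,-2 ; 671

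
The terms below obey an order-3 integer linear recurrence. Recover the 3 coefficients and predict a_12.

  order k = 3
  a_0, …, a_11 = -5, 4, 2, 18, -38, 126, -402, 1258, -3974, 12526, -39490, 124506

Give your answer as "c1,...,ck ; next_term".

-2,3,-2 ; -392534

  a_3 = -2·2 + 3·4 + -2·-5 = 18
  a_4 = -2·18 + 3·2 + -2·4 = -38
  a_5 = -2·-38 + 3·18 + -2·2 = 126
  a_6 = -2·126 + 3·-38 + -2·18 = -402
  a_7 = -2·-402 + 3·126 + -2·-38 = 1258
  a_8 = -2·1258 + 3·-402 + -2·126 = -3974
  a_9 = -2·-3974 + 3·1258 + -2·-402 = 12526
  a_10 = -2·12526 + 3·-3974 + -2·1258 = -39490
  a_11 = -2·-39490 + 3·12526 + -2·-3974 = 124506
  a_12 = -2·124506 + 3·-39490 + -2·12526 = -392534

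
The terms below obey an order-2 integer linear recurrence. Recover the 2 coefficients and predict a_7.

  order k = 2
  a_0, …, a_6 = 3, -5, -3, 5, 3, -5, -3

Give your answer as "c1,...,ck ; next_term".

0,-1 ; 5

  a_2 = 0·-5 + -1·3 = -3
  a_3 = 0·-3 + -1·-5 = 5
  a_4 = 0·5 + -1·-3 = 3
  a_5 = 0·3 + -1·5 = -5
  a_6 = 0·-5 + -1·3 = -3
  a_7 = 0·-3 + -1·-5 = 5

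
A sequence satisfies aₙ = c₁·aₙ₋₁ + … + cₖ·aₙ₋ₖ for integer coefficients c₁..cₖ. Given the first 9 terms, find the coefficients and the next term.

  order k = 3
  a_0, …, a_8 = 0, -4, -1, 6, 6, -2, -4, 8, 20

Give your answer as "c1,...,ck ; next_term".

  a_3 = 2·-1 + -2·-4 + 2·0 = 6
  a_4 = 2·6 + -2·-1 + 2·-4 = 6
  a_5 = 2·6 + -2·6 + 2·-1 = -2
  a_6 = 2·-2 + -2·6 + 2·6 = -4
  a_7 = 2·-4 + -2·-2 + 2·6 = 8
  a_8 = 2·8 + -2·-4 + 2·-2 = 20
  a_9 = 2·20 + -2·8 + 2·-4 = 16

2,-2,2 ; 16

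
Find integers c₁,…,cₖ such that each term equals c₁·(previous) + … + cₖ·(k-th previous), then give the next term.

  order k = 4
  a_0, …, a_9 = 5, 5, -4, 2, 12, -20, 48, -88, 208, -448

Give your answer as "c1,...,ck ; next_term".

  a_4 = -2·2 + 1·-4 + 2·5 + 2·5 = 12
  a_5 = -2·12 + 1·2 + 2·-4 + 2·5 = -20
  a_6 = -2·-20 + 1·12 + 2·2 + 2·-4 = 48
  a_7 = -2·48 + 1·-20 + 2·12 + 2·2 = -88
  a_8 = -2·-88 + 1·48 + 2·-20 + 2·12 = 208
  a_9 = -2·208 + 1·-88 + 2·48 + 2·-20 = -448
  a_10 = -2·-448 + 1·208 + 2·-88 + 2·48 = 1024

-2,1,2,2 ; 1024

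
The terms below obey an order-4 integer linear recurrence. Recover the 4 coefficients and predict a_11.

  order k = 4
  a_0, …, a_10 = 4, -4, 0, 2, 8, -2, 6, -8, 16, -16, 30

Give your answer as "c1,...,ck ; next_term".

  a_4 = 0·2 + 1·0 + -1·-4 + 1·4 = 8
  a_5 = 0·8 + 1·2 + -1·0 + 1·-4 = -2
  a_6 = 0·-2 + 1·8 + -1·2 + 1·0 = 6
  a_7 = 0·6 + 1·-2 + -1·8 + 1·2 = -8
  a_8 = 0·-8 + 1·6 + -1·-2 + 1·8 = 16
  a_9 = 0·16 + 1·-8 + -1·6 + 1·-2 = -16
  a_10 = 0·-16 + 1·16 + -1·-8 + 1·6 = 30
  a_11 = 0·30 + 1·-16 + -1·16 + 1·-8 = -40

0,1,-1,1 ; -40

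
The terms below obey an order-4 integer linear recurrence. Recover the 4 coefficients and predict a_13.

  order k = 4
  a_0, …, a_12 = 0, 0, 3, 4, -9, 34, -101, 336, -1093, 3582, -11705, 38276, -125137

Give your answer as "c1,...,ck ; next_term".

-3,1,1,2 ; 409146

  a_4 = -3·4 + 1·3 + 1·0 + 2·0 = -9
  a_5 = -3·-9 + 1·4 + 1·3 + 2·0 = 34
  a_6 = -3·34 + 1·-9 + 1·4 + 2·3 = -101
  a_7 = -3·-101 + 1·34 + 1·-9 + 2·4 = 336
  a_8 = -3·336 + 1·-101 + 1·34 + 2·-9 = -1093
  a_9 = -3·-1093 + 1·336 + 1·-101 + 2·34 = 3582
  a_10 = -3·3582 + 1·-1093 + 1·336 + 2·-101 = -11705
  a_11 = -3·-11705 + 1·3582 + 1·-1093 + 2·336 = 38276
  a_12 = -3·38276 + 1·-11705 + 1·3582 + 2·-1093 = -125137
  a_13 = -3·-125137 + 1·38276 + 1·-11705 + 2·3582 = 409146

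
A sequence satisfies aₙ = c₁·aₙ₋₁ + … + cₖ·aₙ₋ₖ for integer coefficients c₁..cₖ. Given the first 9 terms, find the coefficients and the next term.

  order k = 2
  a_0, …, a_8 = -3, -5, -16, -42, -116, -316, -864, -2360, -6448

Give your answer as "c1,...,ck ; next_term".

2,2 ; -17616

  a_2 = 2·-5 + 2·-3 = -16
  a_3 = 2·-16 + 2·-5 = -42
  a_4 = 2·-42 + 2·-16 = -116
  a_5 = 2·-116 + 2·-42 = -316
  a_6 = 2·-316 + 2·-116 = -864
  a_7 = 2·-864 + 2·-316 = -2360
  a_8 = 2·-2360 + 2·-864 = -6448
  a_9 = 2·-6448 + 2·-2360 = -17616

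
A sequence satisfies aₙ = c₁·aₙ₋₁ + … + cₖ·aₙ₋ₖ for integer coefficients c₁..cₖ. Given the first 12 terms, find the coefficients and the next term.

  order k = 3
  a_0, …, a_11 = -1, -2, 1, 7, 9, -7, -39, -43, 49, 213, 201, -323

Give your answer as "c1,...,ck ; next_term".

  a_3 = 1·1 + -2·-2 + -2·-1 = 7
  a_4 = 1·7 + -2·1 + -2·-2 = 9
  a_5 = 1·9 + -2·7 + -2·1 = -7
  a_6 = 1·-7 + -2·9 + -2·7 = -39
  a_7 = 1·-39 + -2·-7 + -2·9 = -43
  a_8 = 1·-43 + -2·-39 + -2·-7 = 49
  a_9 = 1·49 + -2·-43 + -2·-39 = 213
  a_10 = 1·213 + -2·49 + -2·-43 = 201
  a_11 = 1·201 + -2·213 + -2·49 = -323
  a_12 = 1·-323 + -2·201 + -2·213 = -1151

1,-2,-2 ; -1151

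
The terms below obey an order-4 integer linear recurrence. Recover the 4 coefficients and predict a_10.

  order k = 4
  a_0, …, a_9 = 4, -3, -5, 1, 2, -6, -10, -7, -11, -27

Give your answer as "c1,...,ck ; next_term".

  a_4 = 1·1 + 0·-5 + 1·-3 + 1·4 = 2
  a_5 = 1·2 + 0·1 + 1·-5 + 1·-3 = -6
  a_6 = 1·-6 + 0·2 + 1·1 + 1·-5 = -10
  a_7 = 1·-10 + 0·-6 + 1·2 + 1·1 = -7
  a_8 = 1·-7 + 0·-10 + 1·-6 + 1·2 = -11
  a_9 = 1·-11 + 0·-7 + 1·-10 + 1·-6 = -27
  a_10 = 1·-27 + 0·-11 + 1·-7 + 1·-10 = -44

1,0,1,1 ; -44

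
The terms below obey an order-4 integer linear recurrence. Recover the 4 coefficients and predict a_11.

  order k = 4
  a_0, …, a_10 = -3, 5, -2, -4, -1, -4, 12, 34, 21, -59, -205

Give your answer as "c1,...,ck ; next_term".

1,-2,-2,-3 ; -231

  a_4 = 1·-4 + -2·-2 + -2·5 + -3·-3 = -1
  a_5 = 1·-1 + -2·-4 + -2·-2 + -3·5 = -4
  a_6 = 1·-4 + -2·-1 + -2·-4 + -3·-2 = 12
  a_7 = 1·12 + -2·-4 + -2·-1 + -3·-4 = 34
  a_8 = 1·34 + -2·12 + -2·-4 + -3·-1 = 21
  a_9 = 1·21 + -2·34 + -2·12 + -3·-4 = -59
  a_10 = 1·-59 + -2·21 + -2·34 + -3·12 = -205
  a_11 = 1·-205 + -2·-59 + -2·21 + -3·34 = -231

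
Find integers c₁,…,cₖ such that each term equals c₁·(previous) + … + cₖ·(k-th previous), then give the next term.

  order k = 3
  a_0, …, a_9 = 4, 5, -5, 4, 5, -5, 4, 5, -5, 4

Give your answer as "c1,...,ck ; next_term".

0,0,1 ; 5

  a_3 = 0·-5 + 0·5 + 1·4 = 4
  a_4 = 0·4 + 0·-5 + 1·5 = 5
  a_5 = 0·5 + 0·4 + 1·-5 = -5
  a_6 = 0·-5 + 0·5 + 1·4 = 4
  a_7 = 0·4 + 0·-5 + 1·5 = 5
  a_8 = 0·5 + 0·4 + 1·-5 = -5
  a_9 = 0·-5 + 0·5 + 1·4 = 4
  a_10 = 0·4 + 0·-5 + 1·5 = 5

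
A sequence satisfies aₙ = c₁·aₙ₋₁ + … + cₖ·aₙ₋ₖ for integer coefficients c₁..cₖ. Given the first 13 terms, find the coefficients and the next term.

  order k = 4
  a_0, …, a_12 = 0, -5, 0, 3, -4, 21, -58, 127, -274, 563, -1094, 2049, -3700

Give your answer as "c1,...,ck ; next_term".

-3,-2,-1,-3 ; 6407

  a_4 = -3·3 + -2·0 + -1·-5 + -3·0 = -4
  a_5 = -3·-4 + -2·3 + -1·0 + -3·-5 = 21
  a_6 = -3·21 + -2·-4 + -1·3 + -3·0 = -58
  a_7 = -3·-58 + -2·21 + -1·-4 + -3·3 = 127
  a_8 = -3·127 + -2·-58 + -1·21 + -3·-4 = -274
  a_9 = -3·-274 + -2·127 + -1·-58 + -3·21 = 563
  a_10 = -3·563 + -2·-274 + -1·127 + -3·-58 = -1094
  a_11 = -3·-1094 + -2·563 + -1·-274 + -3·127 = 2049
  a_12 = -3·2049 + -2·-1094 + -1·563 + -3·-274 = -3700
  a_13 = -3·-3700 + -2·2049 + -1·-1094 + -3·563 = 6407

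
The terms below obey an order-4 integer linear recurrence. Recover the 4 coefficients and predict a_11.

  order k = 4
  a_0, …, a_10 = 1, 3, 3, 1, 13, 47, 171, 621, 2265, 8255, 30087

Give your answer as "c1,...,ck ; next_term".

3,2,1,1 ; 109657

  a_4 = 3·1 + 2·3 + 1·3 + 1·1 = 13
  a_5 = 3·13 + 2·1 + 1·3 + 1·3 = 47
  a_6 = 3·47 + 2·13 + 1·1 + 1·3 = 171
  a_7 = 3·171 + 2·47 + 1·13 + 1·1 = 621
  a_8 = 3·621 + 2·171 + 1·47 + 1·13 = 2265
  a_9 = 3·2265 + 2·621 + 1·171 + 1·47 = 8255
  a_10 = 3·8255 + 2·2265 + 1·621 + 1·171 = 30087
  a_11 = 3·30087 + 2·8255 + 1·2265 + 1·621 = 109657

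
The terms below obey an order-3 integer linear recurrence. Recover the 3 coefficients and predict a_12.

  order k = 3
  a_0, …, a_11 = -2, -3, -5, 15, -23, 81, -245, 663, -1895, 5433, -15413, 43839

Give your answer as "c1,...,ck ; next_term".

  a_3 = -2·-5 + 1·-3 + -4·-2 = 15
  a_4 = -2·15 + 1·-5 + -4·-3 = -23
  a_5 = -2·-23 + 1·15 + -4·-5 = 81
  a_6 = -2·81 + 1·-23 + -4·15 = -245
  a_7 = -2·-245 + 1·81 + -4·-23 = 663
  a_8 = -2·663 + 1·-245 + -4·81 = -1895
  a_9 = -2·-1895 + 1·663 + -4·-245 = 5433
  a_10 = -2·5433 + 1·-1895 + -4·663 = -15413
  a_11 = -2·-15413 + 1·5433 + -4·-1895 = 43839
  a_12 = -2·43839 + 1·-15413 + -4·5433 = -124823

-2,1,-4 ; -124823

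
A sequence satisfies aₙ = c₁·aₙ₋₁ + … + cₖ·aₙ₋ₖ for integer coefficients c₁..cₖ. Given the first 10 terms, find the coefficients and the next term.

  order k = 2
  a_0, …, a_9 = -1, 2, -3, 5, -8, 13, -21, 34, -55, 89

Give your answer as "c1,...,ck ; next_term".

-1,1 ; -144

  a_2 = -1·2 + 1·-1 = -3
  a_3 = -1·-3 + 1·2 = 5
  a_4 = -1·5 + 1·-3 = -8
  a_5 = -1·-8 + 1·5 = 13
  a_6 = -1·13 + 1·-8 = -21
  a_7 = -1·-21 + 1·13 = 34
  a_8 = -1·34 + 1·-21 = -55
  a_9 = -1·-55 + 1·34 = 89
  a_10 = -1·89 + 1·-55 = -144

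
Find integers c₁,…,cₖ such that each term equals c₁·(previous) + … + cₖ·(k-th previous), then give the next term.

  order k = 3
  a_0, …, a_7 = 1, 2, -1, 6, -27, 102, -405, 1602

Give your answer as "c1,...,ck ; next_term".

-3,3,-3 ; -6327

  a_3 = -3·-1 + 3·2 + -3·1 = 6
  a_4 = -3·6 + 3·-1 + -3·2 = -27
  a_5 = -3·-27 + 3·6 + -3·-1 = 102
  a_6 = -3·102 + 3·-27 + -3·6 = -405
  a_7 = -3·-405 + 3·102 + -3·-27 = 1602
  a_8 = -3·1602 + 3·-405 + -3·102 = -6327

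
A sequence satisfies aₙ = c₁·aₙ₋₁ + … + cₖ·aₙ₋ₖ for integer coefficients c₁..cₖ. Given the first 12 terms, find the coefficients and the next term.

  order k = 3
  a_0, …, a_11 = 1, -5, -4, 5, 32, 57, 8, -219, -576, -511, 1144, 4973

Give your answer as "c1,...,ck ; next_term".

  a_3 = 2·-4 + -3·-5 + -2·1 = 5
  a_4 = 2·5 + -3·-4 + -2·-5 = 32
  a_5 = 2·32 + -3·5 + -2·-4 = 57
  a_6 = 2·57 + -3·32 + -2·5 = 8
  a_7 = 2·8 + -3·57 + -2·32 = -219
  a_8 = 2·-219 + -3·8 + -2·57 = -576
  a_9 = 2·-576 + -3·-219 + -2·8 = -511
  a_10 = 2·-511 + -3·-576 + -2·-219 = 1144
  a_11 = 2·1144 + -3·-511 + -2·-576 = 4973
  a_12 = 2·4973 + -3·1144 + -2·-511 = 7536

2,-3,-2 ; 7536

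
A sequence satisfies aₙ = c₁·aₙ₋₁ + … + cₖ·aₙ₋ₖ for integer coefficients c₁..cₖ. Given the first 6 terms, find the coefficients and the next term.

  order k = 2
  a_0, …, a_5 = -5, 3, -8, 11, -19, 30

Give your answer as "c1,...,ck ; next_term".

-1,1 ; -49

  a_2 = -1·3 + 1·-5 = -8
  a_3 = -1·-8 + 1·3 = 11
  a_4 = -1·11 + 1·-8 = -19
  a_5 = -1·-19 + 1·11 = 30
  a_6 = -1·30 + 1·-19 = -49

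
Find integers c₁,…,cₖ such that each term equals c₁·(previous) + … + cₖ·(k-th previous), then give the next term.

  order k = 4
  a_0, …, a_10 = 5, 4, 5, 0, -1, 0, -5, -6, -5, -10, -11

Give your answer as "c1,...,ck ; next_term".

  a_4 = 1·0 + 0·5 + 1·4 + -1·5 = -1
  a_5 = 1·-1 + 0·0 + 1·5 + -1·4 = 0
  a_6 = 1·0 + 0·-1 + 1·0 + -1·5 = -5
  a_7 = 1·-5 + 0·0 + 1·-1 + -1·0 = -6
  a_8 = 1·-6 + 0·-5 + 1·0 + -1·-1 = -5
  a_9 = 1·-5 + 0·-6 + 1·-5 + -1·0 = -10
  a_10 = 1·-10 + 0·-5 + 1·-6 + -1·-5 = -11
  a_11 = 1·-11 + 0·-10 + 1·-5 + -1·-6 = -10

1,0,1,-1 ; -10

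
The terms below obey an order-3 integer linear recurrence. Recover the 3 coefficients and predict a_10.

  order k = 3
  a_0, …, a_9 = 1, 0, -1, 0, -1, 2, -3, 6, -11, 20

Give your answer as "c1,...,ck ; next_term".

  a_3 = -1·-1 + 1·0 + -1·1 = 0
  a_4 = -1·0 + 1·-1 + -1·0 = -1
  a_5 = -1·-1 + 1·0 + -1·-1 = 2
  a_6 = -1·2 + 1·-1 + -1·0 = -3
  a_7 = -1·-3 + 1·2 + -1·-1 = 6
  a_8 = -1·6 + 1·-3 + -1·2 = -11
  a_9 = -1·-11 + 1·6 + -1·-3 = 20
  a_10 = -1·20 + 1·-11 + -1·6 = -37

-1,1,-1 ; -37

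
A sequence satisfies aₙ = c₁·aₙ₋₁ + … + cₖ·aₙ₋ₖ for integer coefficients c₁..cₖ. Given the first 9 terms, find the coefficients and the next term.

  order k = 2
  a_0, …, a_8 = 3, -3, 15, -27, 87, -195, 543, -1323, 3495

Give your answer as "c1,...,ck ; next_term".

  a_2 = -1·-3 + 4·3 = 15
  a_3 = -1·15 + 4·-3 = -27
  a_4 = -1·-27 + 4·15 = 87
  a_5 = -1·87 + 4·-27 = -195
  a_6 = -1·-195 + 4·87 = 543
  a_7 = -1·543 + 4·-195 = -1323
  a_8 = -1·-1323 + 4·543 = 3495
  a_9 = -1·3495 + 4·-1323 = -8787

-1,4 ; -8787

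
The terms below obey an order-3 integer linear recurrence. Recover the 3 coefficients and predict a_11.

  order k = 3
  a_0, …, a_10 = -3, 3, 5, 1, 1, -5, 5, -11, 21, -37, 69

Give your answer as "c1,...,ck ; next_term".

-1,1,-1 ; -127

  a_3 = -1·5 + 1·3 + -1·-3 = 1
  a_4 = -1·1 + 1·5 + -1·3 = 1
  a_5 = -1·1 + 1·1 + -1·5 = -5
  a_6 = -1·-5 + 1·1 + -1·1 = 5
  a_7 = -1·5 + 1·-5 + -1·1 = -11
  a_8 = -1·-11 + 1·5 + -1·-5 = 21
  a_9 = -1·21 + 1·-11 + -1·5 = -37
  a_10 = -1·-37 + 1·21 + -1·-11 = 69
  a_11 = -1·69 + 1·-37 + -1·21 = -127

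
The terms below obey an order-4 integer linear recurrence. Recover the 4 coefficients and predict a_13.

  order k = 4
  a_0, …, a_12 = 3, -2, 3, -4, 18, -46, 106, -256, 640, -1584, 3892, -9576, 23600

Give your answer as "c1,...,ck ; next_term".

  a_4 = -2·-4 + 0·3 + -2·-2 + 2·3 = 18
  a_5 = -2·18 + 0·-4 + -2·3 + 2·-2 = -46
  a_6 = -2·-46 + 0·18 + -2·-4 + 2·3 = 106
  a_7 = -2·106 + 0·-46 + -2·18 + 2·-4 = -256
  a_8 = -2·-256 + 0·106 + -2·-46 + 2·18 = 640
  a_9 = -2·640 + 0·-256 + -2·106 + 2·-46 = -1584
  a_10 = -2·-1584 + 0·640 + -2·-256 + 2·106 = 3892
  a_11 = -2·3892 + 0·-1584 + -2·640 + 2·-256 = -9576
  a_12 = -2·-9576 + 0·3892 + -2·-1584 + 2·640 = 23600
  a_13 = -2·23600 + 0·-9576 + -2·3892 + 2·-1584 = -58152

-2,0,-2,2 ; -58152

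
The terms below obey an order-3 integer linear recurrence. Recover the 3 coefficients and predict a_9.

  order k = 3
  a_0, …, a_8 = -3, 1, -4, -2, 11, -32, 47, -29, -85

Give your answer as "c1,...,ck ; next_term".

  a_3 = -2·-4 + -1·1 + 3·-3 = -2
  a_4 = -2·-2 + -1·-4 + 3·1 = 11
  a_5 = -2·11 + -1·-2 + 3·-4 = -32
  a_6 = -2·-32 + -1·11 + 3·-2 = 47
  a_7 = -2·47 + -1·-32 + 3·11 = -29
  a_8 = -2·-29 + -1·47 + 3·-32 = -85
  a_9 = -2·-85 + -1·-29 + 3·47 = 340

-2,-1,3 ; 340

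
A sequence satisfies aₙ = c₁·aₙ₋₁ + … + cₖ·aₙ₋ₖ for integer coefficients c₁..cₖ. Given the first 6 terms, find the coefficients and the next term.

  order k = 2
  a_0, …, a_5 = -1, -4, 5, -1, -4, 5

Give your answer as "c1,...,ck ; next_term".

  a_2 = -1·-4 + -1·-1 = 5
  a_3 = -1·5 + -1·-4 = -1
  a_4 = -1·-1 + -1·5 = -4
  a_5 = -1·-4 + -1·-1 = 5
  a_6 = -1·5 + -1·-4 = -1

-1,-1 ; -1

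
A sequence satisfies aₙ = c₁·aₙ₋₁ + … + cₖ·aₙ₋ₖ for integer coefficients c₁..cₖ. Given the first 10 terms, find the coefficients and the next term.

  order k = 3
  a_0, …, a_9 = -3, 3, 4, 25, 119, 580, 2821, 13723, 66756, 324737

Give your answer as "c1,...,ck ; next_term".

  a_3 = 4·4 + 4·3 + 1·-3 = 25
  a_4 = 4·25 + 4·4 + 1·3 = 119
  a_5 = 4·119 + 4·25 + 1·4 = 580
  a_6 = 4·580 + 4·119 + 1·25 = 2821
  a_7 = 4·2821 + 4·580 + 1·119 = 13723
  a_8 = 4·13723 + 4·2821 + 1·580 = 66756
  a_9 = 4·66756 + 4·13723 + 1·2821 = 324737
  a_10 = 4·324737 + 4·66756 + 1·13723 = 1579695

4,4,1 ; 1579695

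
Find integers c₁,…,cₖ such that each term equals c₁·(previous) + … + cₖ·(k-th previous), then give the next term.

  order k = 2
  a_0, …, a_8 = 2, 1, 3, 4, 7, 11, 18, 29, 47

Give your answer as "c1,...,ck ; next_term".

1,1 ; 76

  a_2 = 1·1 + 1·2 = 3
  a_3 = 1·3 + 1·1 = 4
  a_4 = 1·4 + 1·3 = 7
  a_5 = 1·7 + 1·4 = 11
  a_6 = 1·11 + 1·7 = 18
  a_7 = 1·18 + 1·11 = 29
  a_8 = 1·29 + 1·18 = 47
  a_9 = 1·47 + 1·29 = 76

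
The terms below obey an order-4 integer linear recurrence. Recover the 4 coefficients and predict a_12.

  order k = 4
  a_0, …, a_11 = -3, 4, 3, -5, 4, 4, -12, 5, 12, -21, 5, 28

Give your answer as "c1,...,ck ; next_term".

0,-1,1,-1 ; -38

  a_4 = 0·-5 + -1·3 + 1·4 + -1·-3 = 4
  a_5 = 0·4 + -1·-5 + 1·3 + -1·4 = 4
  a_6 = 0·4 + -1·4 + 1·-5 + -1·3 = -12
  a_7 = 0·-12 + -1·4 + 1·4 + -1·-5 = 5
  a_8 = 0·5 + -1·-12 + 1·4 + -1·4 = 12
  a_9 = 0·12 + -1·5 + 1·-12 + -1·4 = -21
  a_10 = 0·-21 + -1·12 + 1·5 + -1·-12 = 5
  a_11 = 0·5 + -1·-21 + 1·12 + -1·5 = 28
  a_12 = 0·28 + -1·5 + 1·-21 + -1·12 = -38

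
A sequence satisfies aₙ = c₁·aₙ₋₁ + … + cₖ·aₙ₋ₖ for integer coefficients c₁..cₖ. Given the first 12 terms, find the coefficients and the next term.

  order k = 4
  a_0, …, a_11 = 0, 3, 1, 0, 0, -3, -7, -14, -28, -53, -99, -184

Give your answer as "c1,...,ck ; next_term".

2,0,0,-1 ; -340

  a_4 = 2·0 + 0·1 + 0·3 + -1·0 = 0
  a_5 = 2·0 + 0·0 + 0·1 + -1·3 = -3
  a_6 = 2·-3 + 0·0 + 0·0 + -1·1 = -7
  a_7 = 2·-7 + 0·-3 + 0·0 + -1·0 = -14
  a_8 = 2·-14 + 0·-7 + 0·-3 + -1·0 = -28
  a_9 = 2·-28 + 0·-14 + 0·-7 + -1·-3 = -53
  a_10 = 2·-53 + 0·-28 + 0·-14 + -1·-7 = -99
  a_11 = 2·-99 + 0·-53 + 0·-28 + -1·-14 = -184
  a_12 = 2·-184 + 0·-99 + 0·-53 + -1·-28 = -340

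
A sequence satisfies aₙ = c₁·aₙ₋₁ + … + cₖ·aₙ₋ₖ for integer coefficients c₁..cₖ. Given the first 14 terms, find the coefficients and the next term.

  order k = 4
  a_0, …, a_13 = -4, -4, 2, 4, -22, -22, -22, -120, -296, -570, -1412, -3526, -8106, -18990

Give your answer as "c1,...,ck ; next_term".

1,1,4,3 ; -45436

  a_4 = 1·4 + 1·2 + 4·-4 + 3·-4 = -22
  a_5 = 1·-22 + 1·4 + 4·2 + 3·-4 = -22
  a_6 = 1·-22 + 1·-22 + 4·4 + 3·2 = -22
  a_7 = 1·-22 + 1·-22 + 4·-22 + 3·4 = -120
  a_8 = 1·-120 + 1·-22 + 4·-22 + 3·-22 = -296
  a_9 = 1·-296 + 1·-120 + 4·-22 + 3·-22 = -570
  a_10 = 1·-570 + 1·-296 + 4·-120 + 3·-22 = -1412
  a_11 = 1·-1412 + 1·-570 + 4·-296 + 3·-120 = -3526
  a_12 = 1·-3526 + 1·-1412 + 4·-570 + 3·-296 = -8106
  a_13 = 1·-8106 + 1·-3526 + 4·-1412 + 3·-570 = -18990
  a_14 = 1·-18990 + 1·-8106 + 4·-3526 + 3·-1412 = -45436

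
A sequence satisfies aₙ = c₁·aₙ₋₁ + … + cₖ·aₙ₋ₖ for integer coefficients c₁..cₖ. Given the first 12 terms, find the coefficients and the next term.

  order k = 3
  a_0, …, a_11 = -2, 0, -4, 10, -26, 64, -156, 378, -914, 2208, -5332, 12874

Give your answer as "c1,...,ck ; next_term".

  a_3 = -3·-4 + -1·0 + 1·-2 = 10
  a_4 = -3·10 + -1·-4 + 1·0 = -26
  a_5 = -3·-26 + -1·10 + 1·-4 = 64
  a_6 = -3·64 + -1·-26 + 1·10 = -156
  a_7 = -3·-156 + -1·64 + 1·-26 = 378
  a_8 = -3·378 + -1·-156 + 1·64 = -914
  a_9 = -3·-914 + -1·378 + 1·-156 = 2208
  a_10 = -3·2208 + -1·-914 + 1·378 = -5332
  a_11 = -3·-5332 + -1·2208 + 1·-914 = 12874
  a_12 = -3·12874 + -1·-5332 + 1·2208 = -31082

-3,-1,1 ; -31082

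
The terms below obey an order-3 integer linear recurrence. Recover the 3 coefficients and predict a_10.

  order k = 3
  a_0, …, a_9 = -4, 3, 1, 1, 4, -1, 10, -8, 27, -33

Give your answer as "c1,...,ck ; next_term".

  a_3 = -1·1 + 2·3 + 1·-4 = 1
  a_4 = -1·1 + 2·1 + 1·3 = 4
  a_5 = -1·4 + 2·1 + 1·1 = -1
  a_6 = -1·-1 + 2·4 + 1·1 = 10
  a_7 = -1·10 + 2·-1 + 1·4 = -8
  a_8 = -1·-8 + 2·10 + 1·-1 = 27
  a_9 = -1·27 + 2·-8 + 1·10 = -33
  a_10 = -1·-33 + 2·27 + 1·-8 = 79

-1,2,1 ; 79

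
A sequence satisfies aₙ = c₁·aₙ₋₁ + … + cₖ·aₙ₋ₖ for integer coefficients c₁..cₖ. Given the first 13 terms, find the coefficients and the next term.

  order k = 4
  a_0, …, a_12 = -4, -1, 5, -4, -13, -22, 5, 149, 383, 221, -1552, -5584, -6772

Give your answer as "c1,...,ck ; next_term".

2,-4,-3,-3 ; 12785

  a_4 = 2·-4 + -4·5 + -3·-1 + -3·-4 = -13
  a_5 = 2·-13 + -4·-4 + -3·5 + -3·-1 = -22
  a_6 = 2·-22 + -4·-13 + -3·-4 + -3·5 = 5
  a_7 = 2·5 + -4·-22 + -3·-13 + -3·-4 = 149
  a_8 = 2·149 + -4·5 + -3·-22 + -3·-13 = 383
  a_9 = 2·383 + -4·149 + -3·5 + -3·-22 = 221
  a_10 = 2·221 + -4·383 + -3·149 + -3·5 = -1552
  a_11 = 2·-1552 + -4·221 + -3·383 + -3·149 = -5584
  a_12 = 2·-5584 + -4·-1552 + -3·221 + -3·383 = -6772
  a_13 = 2·-6772 + -4·-5584 + -3·-1552 + -3·221 = 12785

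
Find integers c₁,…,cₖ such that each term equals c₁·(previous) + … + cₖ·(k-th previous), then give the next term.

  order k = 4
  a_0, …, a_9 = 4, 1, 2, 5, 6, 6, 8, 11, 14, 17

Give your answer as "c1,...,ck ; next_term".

  a_4 = 0·5 + 1·2 + 0·1 + 1·4 = 6
  a_5 = 0·6 + 1·5 + 0·2 + 1·1 = 6
  a_6 = 0·6 + 1·6 + 0·5 + 1·2 = 8
  a_7 = 0·8 + 1·6 + 0·6 + 1·5 = 11
  a_8 = 0·11 + 1·8 + 0·6 + 1·6 = 14
  a_9 = 0·14 + 1·11 + 0·8 + 1·6 = 17
  a_10 = 0·17 + 1·14 + 0·11 + 1·8 = 22

0,1,0,1 ; 22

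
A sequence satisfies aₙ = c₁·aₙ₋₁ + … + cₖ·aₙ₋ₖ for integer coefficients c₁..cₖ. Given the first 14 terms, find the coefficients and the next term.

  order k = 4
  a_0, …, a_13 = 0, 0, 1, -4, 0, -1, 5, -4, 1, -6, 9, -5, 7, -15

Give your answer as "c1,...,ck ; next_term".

  a_4 = 0·-4 + 0·1 + -1·0 + 1·0 = 0
  a_5 = 0·0 + 0·-4 + -1·1 + 1·0 = -1
  a_6 = 0·-1 + 0·0 + -1·-4 + 1·1 = 5
  a_7 = 0·5 + 0·-1 + -1·0 + 1·-4 = -4
  a_8 = 0·-4 + 0·5 + -1·-1 + 1·0 = 1
  a_9 = 0·1 + 0·-4 + -1·5 + 1·-1 = -6
  a_10 = 0·-6 + 0·1 + -1·-4 + 1·5 = 9
  a_11 = 0·9 + 0·-6 + -1·1 + 1·-4 = -5
  a_12 = 0·-5 + 0·9 + -1·-6 + 1·1 = 7
  a_13 = 0·7 + 0·-5 + -1·9 + 1·-6 = -15
  a_14 = 0·-15 + 0·7 + -1·-5 + 1·9 = 14

0,0,-1,1 ; 14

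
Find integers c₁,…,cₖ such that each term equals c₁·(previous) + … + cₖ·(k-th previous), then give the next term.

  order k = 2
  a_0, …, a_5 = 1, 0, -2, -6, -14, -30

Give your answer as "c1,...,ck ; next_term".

  a_2 = 3·0 + -2·1 = -2
  a_3 = 3·-2 + -2·0 = -6
  a_4 = 3·-6 + -2·-2 = -14
  a_5 = 3·-14 + -2·-6 = -30
  a_6 = 3·-30 + -2·-14 = -62

3,-2 ; -62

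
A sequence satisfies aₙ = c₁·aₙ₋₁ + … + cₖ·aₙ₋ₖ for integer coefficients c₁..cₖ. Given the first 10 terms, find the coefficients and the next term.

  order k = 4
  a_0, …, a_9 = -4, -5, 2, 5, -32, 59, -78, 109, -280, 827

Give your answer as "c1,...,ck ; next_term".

  a_4 = -3·5 + -3·2 + -1·-5 + 4·-4 = -32
  a_5 = -3·-32 + -3·5 + -1·2 + 4·-5 = 59
  a_6 = -3·59 + -3·-32 + -1·5 + 4·2 = -78
  a_7 = -3·-78 + -3·59 + -1·-32 + 4·5 = 109
  a_8 = -3·109 + -3·-78 + -1·59 + 4·-32 = -280
  a_9 = -3·-280 + -3·109 + -1·-78 + 4·59 = 827
  a_10 = -3·827 + -3·-280 + -1·109 + 4·-78 = -2062

-3,-3,-1,4 ; -2062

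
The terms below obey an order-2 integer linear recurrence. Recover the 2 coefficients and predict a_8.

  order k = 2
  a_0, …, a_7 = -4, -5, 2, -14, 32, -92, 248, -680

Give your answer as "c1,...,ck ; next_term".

  a_2 = -2·-5 + 2·-4 = 2
  a_3 = -2·2 + 2·-5 = -14
  a_4 = -2·-14 + 2·2 = 32
  a_5 = -2·32 + 2·-14 = -92
  a_6 = -2·-92 + 2·32 = 248
  a_7 = -2·248 + 2·-92 = -680
  a_8 = -2·-680 + 2·248 = 1856

-2,2 ; 1856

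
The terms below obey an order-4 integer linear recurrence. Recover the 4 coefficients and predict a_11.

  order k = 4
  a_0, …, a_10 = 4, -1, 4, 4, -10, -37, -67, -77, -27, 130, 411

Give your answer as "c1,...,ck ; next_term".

3,-4,2,-1 ; 736

  a_4 = 3·4 + -4·4 + 2·-1 + -1·4 = -10
  a_5 = 3·-10 + -4·4 + 2·4 + -1·-1 = -37
  a_6 = 3·-37 + -4·-10 + 2·4 + -1·4 = -67
  a_7 = 3·-67 + -4·-37 + 2·-10 + -1·4 = -77
  a_8 = 3·-77 + -4·-67 + 2·-37 + -1·-10 = -27
  a_9 = 3·-27 + -4·-77 + 2·-67 + -1·-37 = 130
  a_10 = 3·130 + -4·-27 + 2·-77 + -1·-67 = 411
  a_11 = 3·411 + -4·130 + 2·-27 + -1·-77 = 736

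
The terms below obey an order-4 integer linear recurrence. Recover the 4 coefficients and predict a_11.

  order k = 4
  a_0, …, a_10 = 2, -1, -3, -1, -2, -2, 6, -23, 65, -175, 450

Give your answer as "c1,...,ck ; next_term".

-3,0,3,-1 ; -1132

  a_4 = -3·-1 + 0·-3 + 3·-1 + -1·2 = -2
  a_5 = -3·-2 + 0·-1 + 3·-3 + -1·-1 = -2
  a_6 = -3·-2 + 0·-2 + 3·-1 + -1·-3 = 6
  a_7 = -3·6 + 0·-2 + 3·-2 + -1·-1 = -23
  a_8 = -3·-23 + 0·6 + 3·-2 + -1·-2 = 65
  a_9 = -3·65 + 0·-23 + 3·6 + -1·-2 = -175
  a_10 = -3·-175 + 0·65 + 3·-23 + -1·6 = 450
  a_11 = -3·450 + 0·-175 + 3·65 + -1·-23 = -1132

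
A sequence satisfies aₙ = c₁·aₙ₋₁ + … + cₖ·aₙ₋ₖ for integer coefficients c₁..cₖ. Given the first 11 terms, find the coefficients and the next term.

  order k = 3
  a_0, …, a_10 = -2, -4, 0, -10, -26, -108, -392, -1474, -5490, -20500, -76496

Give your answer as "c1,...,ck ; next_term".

  a_3 = 3·0 + 3·-4 + -1·-2 = -10
  a_4 = 3·-10 + 3·0 + -1·-4 = -26
  a_5 = 3·-26 + 3·-10 + -1·0 = -108
  a_6 = 3·-108 + 3·-26 + -1·-10 = -392
  a_7 = 3·-392 + 3·-108 + -1·-26 = -1474
  a_8 = 3·-1474 + 3·-392 + -1·-108 = -5490
  a_9 = 3·-5490 + 3·-1474 + -1·-392 = -20500
  a_10 = 3·-20500 + 3·-5490 + -1·-1474 = -76496
  a_11 = 3·-76496 + 3·-20500 + -1·-5490 = -285498

3,3,-1 ; -285498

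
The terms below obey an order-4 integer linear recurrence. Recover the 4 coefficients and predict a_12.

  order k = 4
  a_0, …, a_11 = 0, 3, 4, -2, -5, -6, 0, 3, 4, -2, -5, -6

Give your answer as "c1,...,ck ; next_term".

  a_4 = 1·-2 + 0·4 + -1·3 + 1·0 = -5
  a_5 = 1·-5 + 0·-2 + -1·4 + 1·3 = -6
  a_6 = 1·-6 + 0·-5 + -1·-2 + 1·4 = 0
  a_7 = 1·0 + 0·-6 + -1·-5 + 1·-2 = 3
  a_8 = 1·3 + 0·0 + -1·-6 + 1·-5 = 4
  a_9 = 1·4 + 0·3 + -1·0 + 1·-6 = -2
  a_10 = 1·-2 + 0·4 + -1·3 + 1·0 = -5
  a_11 = 1·-5 + 0·-2 + -1·4 + 1·3 = -6
  a_12 = 1·-6 + 0·-5 + -1·-2 + 1·4 = 0

1,0,-1,1 ; 0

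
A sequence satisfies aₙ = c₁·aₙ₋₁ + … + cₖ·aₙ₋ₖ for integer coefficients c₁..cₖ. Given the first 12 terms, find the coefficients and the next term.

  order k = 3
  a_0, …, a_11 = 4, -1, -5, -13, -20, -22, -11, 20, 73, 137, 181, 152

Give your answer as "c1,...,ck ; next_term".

  a_3 = 2·-5 + -1·-1 + -1·4 = -13
  a_4 = 2·-13 + -1·-5 + -1·-1 = -20
  a_5 = 2·-20 + -1·-13 + -1·-5 = -22
  a_6 = 2·-22 + -1·-20 + -1·-13 = -11
  a_7 = 2·-11 + -1·-22 + -1·-20 = 20
  a_8 = 2·20 + -1·-11 + -1·-22 = 73
  a_9 = 2·73 + -1·20 + -1·-11 = 137
  a_10 = 2·137 + -1·73 + -1·20 = 181
  a_11 = 2·181 + -1·137 + -1·73 = 152
  a_12 = 2·152 + -1·181 + -1·137 = -14

2,-1,-1 ; -14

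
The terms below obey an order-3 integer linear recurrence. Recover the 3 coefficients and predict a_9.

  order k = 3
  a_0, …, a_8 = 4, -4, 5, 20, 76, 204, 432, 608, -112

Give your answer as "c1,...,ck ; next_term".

4,-4,-4 ; -4608

  a_3 = 4·5 + -4·-4 + -4·4 = 20
  a_4 = 4·20 + -4·5 + -4·-4 = 76
  a_5 = 4·76 + -4·20 + -4·5 = 204
  a_6 = 4·204 + -4·76 + -4·20 = 432
  a_7 = 4·432 + -4·204 + -4·76 = 608
  a_8 = 4·608 + -4·432 + -4·204 = -112
  a_9 = 4·-112 + -4·608 + -4·432 = -4608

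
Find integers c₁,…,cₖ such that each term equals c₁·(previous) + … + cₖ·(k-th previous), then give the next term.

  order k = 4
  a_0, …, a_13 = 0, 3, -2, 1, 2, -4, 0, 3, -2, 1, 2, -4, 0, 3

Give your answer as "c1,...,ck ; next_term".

0,-1,0,-1 ; -2

  a_4 = 0·1 + -1·-2 + 0·3 + -1·0 = 2
  a_5 = 0·2 + -1·1 + 0·-2 + -1·3 = -4
  a_6 = 0·-4 + -1·2 + 0·1 + -1·-2 = 0
  a_7 = 0·0 + -1·-4 + 0·2 + -1·1 = 3
  a_8 = 0·3 + -1·0 + 0·-4 + -1·2 = -2
  a_9 = 0·-2 + -1·3 + 0·0 + -1·-4 = 1
  a_10 = 0·1 + -1·-2 + 0·3 + -1·0 = 2
  a_11 = 0·2 + -1·1 + 0·-2 + -1·3 = -4
  a_12 = 0·-4 + -1·2 + 0·1 + -1·-2 = 0
  a_13 = 0·0 + -1·-4 + 0·2 + -1·1 = 3
  a_14 = 0·3 + -1·0 + 0·-4 + -1·2 = -2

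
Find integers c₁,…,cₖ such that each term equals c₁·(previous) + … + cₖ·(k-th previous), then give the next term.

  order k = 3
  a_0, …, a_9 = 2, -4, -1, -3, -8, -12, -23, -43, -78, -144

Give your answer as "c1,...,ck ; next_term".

  a_3 = 1·-1 + 1·-4 + 1·2 = -3
  a_4 = 1·-3 + 1·-1 + 1·-4 = -8
  a_5 = 1·-8 + 1·-3 + 1·-1 = -12
  a_6 = 1·-12 + 1·-8 + 1·-3 = -23
  a_7 = 1·-23 + 1·-12 + 1·-8 = -43
  a_8 = 1·-43 + 1·-23 + 1·-12 = -78
  a_9 = 1·-78 + 1·-43 + 1·-23 = -144
  a_10 = 1·-144 + 1·-78 + 1·-43 = -265

1,1,1 ; -265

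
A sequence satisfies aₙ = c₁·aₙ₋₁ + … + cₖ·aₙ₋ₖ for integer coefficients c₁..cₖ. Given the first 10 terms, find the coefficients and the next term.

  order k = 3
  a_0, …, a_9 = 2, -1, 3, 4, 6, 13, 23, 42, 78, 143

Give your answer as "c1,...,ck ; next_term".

1,1,1 ; 263

  a_3 = 1·3 + 1·-1 + 1·2 = 4
  a_4 = 1·4 + 1·3 + 1·-1 = 6
  a_5 = 1·6 + 1·4 + 1·3 = 13
  a_6 = 1·13 + 1·6 + 1·4 = 23
  a_7 = 1·23 + 1·13 + 1·6 = 42
  a_8 = 1·42 + 1·23 + 1·13 = 78
  a_9 = 1·78 + 1·42 + 1·23 = 143
  a_10 = 1·143 + 1·78 + 1·42 = 263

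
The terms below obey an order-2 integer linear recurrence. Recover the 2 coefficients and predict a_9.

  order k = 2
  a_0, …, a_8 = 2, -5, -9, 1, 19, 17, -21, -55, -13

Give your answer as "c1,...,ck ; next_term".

1,-2 ; 97

  a_2 = 1·-5 + -2·2 = -9
  a_3 = 1·-9 + -2·-5 = 1
  a_4 = 1·1 + -2·-9 = 19
  a_5 = 1·19 + -2·1 = 17
  a_6 = 1·17 + -2·19 = -21
  a_7 = 1·-21 + -2·17 = -55
  a_8 = 1·-55 + -2·-21 = -13
  a_9 = 1·-13 + -2·-55 = 97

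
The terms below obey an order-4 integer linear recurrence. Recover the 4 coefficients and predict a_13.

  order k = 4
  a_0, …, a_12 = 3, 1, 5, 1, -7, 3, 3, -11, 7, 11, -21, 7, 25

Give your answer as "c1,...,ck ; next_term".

  a_4 = 0·1 + -1·5 + 1·1 + -1·3 = -7
  a_5 = 0·-7 + -1·1 + 1·5 + -1·1 = 3
  a_6 = 0·3 + -1·-7 + 1·1 + -1·5 = 3
  a_7 = 0·3 + -1·3 + 1·-7 + -1·1 = -11
  a_8 = 0·-11 + -1·3 + 1·3 + -1·-7 = 7
  a_9 = 0·7 + -1·-11 + 1·3 + -1·3 = 11
  a_10 = 0·11 + -1·7 + 1·-11 + -1·3 = -21
  a_11 = 0·-21 + -1·11 + 1·7 + -1·-11 = 7
  a_12 = 0·7 + -1·-21 + 1·11 + -1·7 = 25
  a_13 = 0·25 + -1·7 + 1·-21 + -1·11 = -39

0,-1,1,-1 ; -39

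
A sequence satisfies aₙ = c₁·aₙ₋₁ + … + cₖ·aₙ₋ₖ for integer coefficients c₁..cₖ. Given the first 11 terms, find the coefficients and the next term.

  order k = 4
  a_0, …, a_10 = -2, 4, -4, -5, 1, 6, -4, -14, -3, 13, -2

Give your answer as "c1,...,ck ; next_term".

  a_4 = 1·-5 + -1·-4 + 1·4 + 1·-2 = 1
  a_5 = 1·1 + -1·-5 + 1·-4 + 1·4 = 6
  a_6 = 1·6 + -1·1 + 1·-5 + 1·-4 = -4
  a_7 = 1·-4 + -1·6 + 1·1 + 1·-5 = -14
  a_8 = 1·-14 + -1·-4 + 1·6 + 1·1 = -3
  a_9 = 1·-3 + -1·-14 + 1·-4 + 1·6 = 13
  a_10 = 1·13 + -1·-3 + 1·-14 + 1·-4 = -2
  a_11 = 1·-2 + -1·13 + 1·-3 + 1·-14 = -32

1,-1,1,1 ; -32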